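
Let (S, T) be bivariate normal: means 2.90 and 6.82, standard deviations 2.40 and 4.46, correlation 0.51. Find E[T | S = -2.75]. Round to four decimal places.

For a bivariate normal, E[T | S=x] = μ_T + ρ·(σ_T/σ_S)·(x − μ_S).
E[T | S=-2.75] = 6.82 + (0.51)·(4.46/2.40)·(-2.75 − (2.90)) = 6.82 + (0.94775)·(-5.65) = 1.4652.

1.4652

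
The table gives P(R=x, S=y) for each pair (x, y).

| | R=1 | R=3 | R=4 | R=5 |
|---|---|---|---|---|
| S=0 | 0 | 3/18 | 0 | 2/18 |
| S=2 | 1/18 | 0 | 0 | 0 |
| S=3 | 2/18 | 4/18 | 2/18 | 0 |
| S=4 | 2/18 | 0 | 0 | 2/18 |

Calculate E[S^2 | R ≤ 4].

P(R ≤ 4) = 7/9.
Σ S^2·P over the event = 4·(1/18) + 9·(2/18) + 16·(2/18) + 0·(3/18) + 9·(4/18) + 9·(2/18) = 6.
E[S^2 | R ≤ 4] = (6) / (7/9) = 54/7.

54/7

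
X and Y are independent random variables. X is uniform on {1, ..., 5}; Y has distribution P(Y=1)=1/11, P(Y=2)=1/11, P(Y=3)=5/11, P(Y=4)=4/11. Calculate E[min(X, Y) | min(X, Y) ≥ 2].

P(min(X, Y) ≥ 2) = 8/11.
Summing min(X,Y)·P(x,y) over outcomes with min(X, Y) ≥ 2 gives 23/11.
E[min(X, Y) | min(X, Y) ≥ 2] = (23/11) / (8/11) = 23/8.

23/8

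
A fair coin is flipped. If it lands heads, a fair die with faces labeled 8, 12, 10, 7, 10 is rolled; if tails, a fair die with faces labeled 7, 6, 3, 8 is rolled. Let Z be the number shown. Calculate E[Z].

77/10

E[Z | heads] = (8+12+10+7+10)/5 = 47/5.
E[Z | tails] = (7+6+3+8)/4 = 6.
E[Z] = (1/2)·(47/5) + (1/2)·(6) = 77/10.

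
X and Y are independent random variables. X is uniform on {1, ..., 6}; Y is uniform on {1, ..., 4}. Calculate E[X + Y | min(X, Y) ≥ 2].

P(min(X, Y) ≥ 2) = 5/8.
Summing (X+Y)·P(x,y) over outcomes with min(X, Y) ≥ 2 gives 35/8.
E[X + Y | min(X, Y) ≥ 2] = (35/8) / (5/8) = 7.

7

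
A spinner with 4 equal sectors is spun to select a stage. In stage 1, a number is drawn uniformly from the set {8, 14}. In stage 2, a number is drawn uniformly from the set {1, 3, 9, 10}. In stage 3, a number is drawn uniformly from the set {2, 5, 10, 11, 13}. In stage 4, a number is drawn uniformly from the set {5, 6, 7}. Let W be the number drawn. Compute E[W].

619/80

E[W | stage 1] = (8+14)/2 = 11.
E[W | stage 2] = (1+3+9+10)/4 = 23/4.
E[W | stage 3] = (2+5+10+11+13)/5 = 41/5.
E[W | stage 4] = (5+6+7)/3 = 6.
E[W] = (1/4)·(11) + (1/4)·(23/4) + (1/4)·(41/5) + (1/4)·(6) = 619/80.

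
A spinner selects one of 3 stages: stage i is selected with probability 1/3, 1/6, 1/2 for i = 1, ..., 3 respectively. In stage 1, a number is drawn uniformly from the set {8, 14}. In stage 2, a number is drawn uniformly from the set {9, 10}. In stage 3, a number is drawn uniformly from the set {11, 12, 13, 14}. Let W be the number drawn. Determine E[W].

23/2

E[W | stage 1] = (8+14)/2 = 11.
E[W | stage 2] = (9+10)/2 = 19/2.
E[W | stage 3] = (11+12+13+14)/4 = 25/2.
E[W] = (1/3)·(11) + (1/6)·(19/2) + (1/2)·(25/2) = 23/2.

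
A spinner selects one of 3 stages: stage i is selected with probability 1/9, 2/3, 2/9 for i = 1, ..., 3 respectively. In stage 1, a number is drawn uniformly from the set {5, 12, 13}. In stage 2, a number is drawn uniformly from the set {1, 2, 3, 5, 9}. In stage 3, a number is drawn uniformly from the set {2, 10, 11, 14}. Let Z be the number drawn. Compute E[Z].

35/6

E[Z | stage 1] = (5+12+13)/3 = 10.
E[Z | stage 2] = (1+2+3+5+9)/5 = 4.
E[Z | stage 3] = (2+10+11+14)/4 = 37/4.
By the law of total expectation,
E[Z] = (1/9)·(10) + (2/3)·(4) + (2/9)·(37/4) = 35/6.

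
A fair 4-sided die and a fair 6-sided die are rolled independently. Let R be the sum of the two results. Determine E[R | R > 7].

P(R > 7) = 1/4.
Σ over the event: 8·1/8 + 9·1/12 + 10·1/24 = 13/6.
E[R | R > 7] = (13/6) / (1/4) = 26/3.

26/3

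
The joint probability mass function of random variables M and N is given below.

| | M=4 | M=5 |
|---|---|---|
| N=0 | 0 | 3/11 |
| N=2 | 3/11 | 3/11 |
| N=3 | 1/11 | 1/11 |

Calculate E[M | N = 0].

5

P(N = 0) = 3/11.
Σ M·P over the event = 5·(3/11) = 15/11.
E[M | N = 0] = (15/11) / (3/11) = 5.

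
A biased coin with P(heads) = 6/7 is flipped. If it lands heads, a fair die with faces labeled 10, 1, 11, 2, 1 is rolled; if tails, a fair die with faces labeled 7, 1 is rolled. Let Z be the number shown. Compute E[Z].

34/7

E[Z | heads] = (10+1+11+2+1)/5 = 5.
E[Z | tails] = (7+1)/2 = 4.
E[Z] = (6/7)·(5) + (1/7)·(4) = 34/7.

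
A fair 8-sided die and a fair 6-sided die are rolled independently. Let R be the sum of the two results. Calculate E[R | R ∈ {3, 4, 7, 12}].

48/7

P(R ∈ {3, 4, 7, 12}) = 7/24.
Σ over the event: 3·1/24 + 4·1/16 + 7·1/8 + 12·1/16 = 2.
E[R | R ∈ {3, 4, 7, 12}] = (2) / (7/24) = 48/7.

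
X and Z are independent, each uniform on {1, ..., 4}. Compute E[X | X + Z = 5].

5/2

P(X + Z = 5) = 1/4.
Summing X·P(x,y) over outcomes with X + Z = 5 gives 5/8.
E[X | X + Z = 5] = (5/8) / (1/4) = 5/2.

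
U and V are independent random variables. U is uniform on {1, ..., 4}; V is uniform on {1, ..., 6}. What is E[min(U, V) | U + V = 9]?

7/2

Outcomes with U + V = 9: (3,6), (4,5), each with probability 1/24.
E[min(U, V) | U + V = 9] = (3 + 4) / 2 = 7/2.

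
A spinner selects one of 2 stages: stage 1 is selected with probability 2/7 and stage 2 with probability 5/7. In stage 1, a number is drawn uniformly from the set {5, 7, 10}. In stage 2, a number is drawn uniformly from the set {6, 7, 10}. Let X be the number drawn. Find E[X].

53/7

E[X | stage 1] = (5+7+10)/3 = 22/3.
E[X | stage 2] = (6+7+10)/3 = 23/3.
By the law of total expectation,
E[X] = (2/7)·(22/3) + (5/7)·(23/3) = 53/7.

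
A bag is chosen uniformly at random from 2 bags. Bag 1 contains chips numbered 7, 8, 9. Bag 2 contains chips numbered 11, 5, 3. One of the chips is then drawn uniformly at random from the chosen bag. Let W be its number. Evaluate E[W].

E[W | bag 1] = (7+8+9)/3 = 8.
E[W | bag 2] = (11+5+3)/3 = 19/3.
By the law of total expectation,
E[W] = (1/2)·(8) + (1/2)·(19/3) = 43/6.

43/6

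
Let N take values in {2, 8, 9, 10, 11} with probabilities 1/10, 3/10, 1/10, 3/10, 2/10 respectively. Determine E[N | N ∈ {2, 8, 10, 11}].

26/3

P(N ∈ {2, 8, 10, 11}) = 9/10.
Σ over the event: 2·1/10 + 8·3/10 + 10·3/10 + 11·1/5 = 39/5.
E[N | N ∈ {2, 8, 10, 11}] = (39/5) / (9/10) = 26/3.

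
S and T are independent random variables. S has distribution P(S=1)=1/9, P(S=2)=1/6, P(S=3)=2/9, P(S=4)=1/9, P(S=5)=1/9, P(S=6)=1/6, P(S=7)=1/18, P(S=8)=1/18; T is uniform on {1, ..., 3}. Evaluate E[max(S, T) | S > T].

183/38

P(S > T) = 19/27.
Summing max(S,T)·P(x,y) over outcomes with S > T gives 61/18.
E[max(S, T) | S > T] = (61/18) / (19/27) = 183/38.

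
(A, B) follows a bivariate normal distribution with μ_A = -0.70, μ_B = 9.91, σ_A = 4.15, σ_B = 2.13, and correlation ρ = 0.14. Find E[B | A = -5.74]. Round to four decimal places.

9.5478

The regression of B on A has slope ρ·σ_B/σ_A and passes through (μ_A, μ_B).
E[B | A=-5.74] = 9.91 + (0.14)·(2.13/4.15)·(-5.74 − (-0.70)) = 9.91 + (0.0718554)·(-5.04) = 9.5478.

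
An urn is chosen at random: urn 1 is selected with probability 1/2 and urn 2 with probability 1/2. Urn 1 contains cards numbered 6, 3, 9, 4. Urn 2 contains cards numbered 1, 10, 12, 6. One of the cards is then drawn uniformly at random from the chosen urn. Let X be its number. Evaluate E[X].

E[X | urn 1] = (6+3+9+4)/4 = 11/2.
E[X | urn 2] = (1+10+12+6)/4 = 29/4.
By the law of total expectation,
E[X] = (1/2)·(11/2) + (1/2)·(29/4) = 51/8.

51/8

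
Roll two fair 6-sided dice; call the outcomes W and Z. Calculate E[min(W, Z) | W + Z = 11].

5

Outcomes with W + Z = 11: (5,6), (6,5), each with probability 1/36.
E[min(W, Z) | W + Z = 11] = (5 + 5) / 2 = 5.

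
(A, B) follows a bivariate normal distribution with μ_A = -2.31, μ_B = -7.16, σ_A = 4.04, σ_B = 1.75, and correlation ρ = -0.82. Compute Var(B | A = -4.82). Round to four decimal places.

The conditional variance in a bivariate normal is σ_B²(1 − ρ²), independent of x.
Var(B | A=-4.82) = (1.75)²·(1 − (-0.82)²) = 3.0625·0.3276 = 1.0033.

1.0033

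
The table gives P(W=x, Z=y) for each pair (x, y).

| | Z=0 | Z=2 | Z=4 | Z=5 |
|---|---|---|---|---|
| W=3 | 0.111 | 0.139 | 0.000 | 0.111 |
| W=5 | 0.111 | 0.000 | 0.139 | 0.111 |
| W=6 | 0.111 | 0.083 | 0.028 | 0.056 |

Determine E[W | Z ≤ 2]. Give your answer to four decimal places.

P(Z ≤ 2) = 0.555.
Σ W·P over the event = 3·(0.111) + 3·(0.139) + 5·(0.111) + 6·(0.111) + 6·(0.083) = 2.469.
E[W | Z ≤ 2] = (2.469) / (0.555) = 4.4486.

4.4486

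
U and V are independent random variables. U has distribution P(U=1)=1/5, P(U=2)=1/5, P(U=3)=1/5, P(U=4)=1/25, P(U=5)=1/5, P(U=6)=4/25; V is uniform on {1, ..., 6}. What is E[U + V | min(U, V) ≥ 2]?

79/10

P(min(U, V) ≥ 2) = 2/3.
Summing (U+V)·P(x,y) over outcomes with min(U, V) ≥ 2 gives 79/15.
E[U + V | min(U, V) ≥ 2] = (79/15) / (2/3) = 79/10.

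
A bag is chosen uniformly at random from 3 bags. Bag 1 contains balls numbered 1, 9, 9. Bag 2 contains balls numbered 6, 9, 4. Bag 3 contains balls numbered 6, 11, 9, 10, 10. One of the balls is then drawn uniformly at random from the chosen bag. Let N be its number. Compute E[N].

328/45

E[N | bag 1] = (1+9+9)/3 = 19/3.
E[N | bag 2] = (6+9+4)/3 = 19/3.
E[N | bag 3] = (6+11+9+10+10)/5 = 46/5.
E[N] = (1/3)·(19/3) + (1/3)·(19/3) + (1/3)·(46/5) = 328/45.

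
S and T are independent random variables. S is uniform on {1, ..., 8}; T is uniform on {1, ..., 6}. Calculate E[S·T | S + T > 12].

Outcomes with S + T > 12: (7,6), (8,5), (8,6), each with probability 1/48.
E[S·T | S + T > 12] = (42 + 40 + 48) / 3 = 130/3.

130/3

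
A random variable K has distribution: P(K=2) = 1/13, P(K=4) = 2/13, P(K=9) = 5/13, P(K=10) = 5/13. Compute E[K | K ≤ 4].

P(K ≤ 4) = 3/13.
Σ over the event: 2·1/13 + 4·2/13 = 10/13.
E[K | K ≤ 4] = (10/13) / (3/13) = 10/3.

10/3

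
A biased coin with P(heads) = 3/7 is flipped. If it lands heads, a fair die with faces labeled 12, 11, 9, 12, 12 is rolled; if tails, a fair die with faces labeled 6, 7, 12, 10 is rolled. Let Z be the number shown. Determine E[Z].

E[Z | heads] = (12+11+9+12+12)/5 = 56/5.
E[Z | tails] = (6+7+12+10)/4 = 35/4.
By the law of total expectation,
E[Z] = (3/7)·(56/5) + (4/7)·(35/4) = 49/5.

49/5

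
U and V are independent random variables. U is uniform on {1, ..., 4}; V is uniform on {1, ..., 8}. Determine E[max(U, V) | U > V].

Outcomes with U > V: (2,1), (3,1), (3,2), (4,1), (4,2), (4,3), each with probability 1/32.
E[max(U, V) | U > V] = (2 + 3 + 3 + 4 + 4 + 4) / 6 = 10/3.

10/3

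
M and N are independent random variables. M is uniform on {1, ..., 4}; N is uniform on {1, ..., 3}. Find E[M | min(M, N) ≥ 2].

Outcomes with min(M, N) ≥ 2: (2,2), (2,3), (3,2), (3,3), (4,2), (4,3), each with probability 1/12.
E[M | min(M, N) ≥ 2] = (2 + 2 + 3 + 3 + 4 + 4) / 6 = 3.

3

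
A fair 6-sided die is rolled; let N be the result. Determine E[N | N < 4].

Given N < 4, N is equally likely to be any of {1, 2, 3}.
E[N | N < 4] = (1 + 2 + 3) / 3 = 2.

2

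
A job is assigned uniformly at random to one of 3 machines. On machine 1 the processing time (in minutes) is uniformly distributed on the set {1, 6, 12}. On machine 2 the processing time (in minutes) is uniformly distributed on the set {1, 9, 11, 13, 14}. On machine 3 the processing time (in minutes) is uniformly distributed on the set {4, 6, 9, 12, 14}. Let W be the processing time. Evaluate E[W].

374/45

E[W | machine 1] = (1+6+12)/3 = 19/3.
E[W | machine 2] = (1+9+11+13+14)/5 = 48/5.
E[W | machine 3] = (4+6+9+12+14)/5 = 9.
E[W] = (1/3)·(19/3) + (1/3)·(48/5) + (1/3)·(9) = 374/45.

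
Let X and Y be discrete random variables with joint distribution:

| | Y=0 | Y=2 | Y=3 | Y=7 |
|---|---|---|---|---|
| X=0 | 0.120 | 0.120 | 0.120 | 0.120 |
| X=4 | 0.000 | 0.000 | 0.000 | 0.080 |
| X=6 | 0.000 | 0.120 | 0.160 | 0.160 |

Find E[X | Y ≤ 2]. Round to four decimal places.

P(Y ≤ 2) = 0.360.
Σ X·P over the event = 0·(0.120) + 0·(0.120) + 6·(0.120) = 0.720.
E[X | Y ≤ 2] = (0.720) / (0.360) = 2.0000.

2.0000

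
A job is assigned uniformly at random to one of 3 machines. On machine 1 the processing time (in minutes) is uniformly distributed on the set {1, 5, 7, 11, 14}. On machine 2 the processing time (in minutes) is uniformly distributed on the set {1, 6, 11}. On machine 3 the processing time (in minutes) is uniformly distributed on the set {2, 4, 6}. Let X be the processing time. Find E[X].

E[X | machine 1] = (1+5+7+11+14)/5 = 38/5.
E[X | machine 2] = (1+6+11)/3 = 6.
E[X | machine 3] = (2+4+6)/3 = 4.
E[X] = (1/3)·(38/5) + (1/3)·(6) + (1/3)·(4) = 88/15.

88/15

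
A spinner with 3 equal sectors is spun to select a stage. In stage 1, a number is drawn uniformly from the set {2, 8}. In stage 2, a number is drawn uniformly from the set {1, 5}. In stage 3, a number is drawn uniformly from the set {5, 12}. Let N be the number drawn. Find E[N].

E[N | stage 1] = (2+8)/2 = 5.
E[N | stage 2] = (1+5)/2 = 3.
E[N | stage 3] = (5+12)/2 = 17/2.
By the law of total expectation,
E[N] = (1/3)·(5) + (1/3)·(3) + (1/3)·(17/2) = 11/2.

11/2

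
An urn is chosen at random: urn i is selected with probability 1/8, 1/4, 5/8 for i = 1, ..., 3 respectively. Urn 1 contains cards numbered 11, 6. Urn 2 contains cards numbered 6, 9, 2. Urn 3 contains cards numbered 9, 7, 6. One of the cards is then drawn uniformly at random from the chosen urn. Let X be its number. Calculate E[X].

113/16

E[X | urn 1] = (11+6)/2 = 17/2.
E[X | urn 2] = (6+9+2)/3 = 17/3.
E[X | urn 3] = (9+7+6)/3 = 22/3.
By the law of total expectation,
E[X] = (1/8)·(17/2) + (1/4)·(17/3) + (5/8)·(22/3) = 113/16.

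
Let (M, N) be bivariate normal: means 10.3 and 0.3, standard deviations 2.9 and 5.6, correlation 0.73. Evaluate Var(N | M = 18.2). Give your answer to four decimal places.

Var(N | M=x) = (1 − ρ²)·σ_N².
Var(N | M=18.2) = (5.6)²·(1 − (0.73)²) = 31.36·0.4671 = 14.6483.

14.6483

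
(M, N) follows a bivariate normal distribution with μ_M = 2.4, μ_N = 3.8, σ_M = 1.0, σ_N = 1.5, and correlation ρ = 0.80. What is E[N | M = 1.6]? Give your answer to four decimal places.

E[N | M=x] = μ_N + ρ(σ_N/σ_M)(x − μ_M) for jointly normal variables.
E[N | M=1.6] = 3.8 + (0.80)·(1.5/1.0)·(1.6 − (2.4)) = 3.8 + (1.2)·(-0.8) = 2.8400.

2.8400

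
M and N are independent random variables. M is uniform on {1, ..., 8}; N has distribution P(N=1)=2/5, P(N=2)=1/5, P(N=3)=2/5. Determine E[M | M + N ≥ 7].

32/5

P(M + N ≥ 7) = 1/2.
Summing M·P(x,y) over outcomes with M + N ≥ 7 gives 16/5.
E[M | M + N ≥ 7] = (16/5) / (1/2) = 32/5.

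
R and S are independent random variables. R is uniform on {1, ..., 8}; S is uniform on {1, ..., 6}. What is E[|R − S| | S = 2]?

11/4

P(S = 2) = 1/6.
Summing |R−S|·P(x,y) over outcomes with S = 2 gives 11/24.
E[|R − S| | S = 2] = (11/24) / (1/6) = 11/4.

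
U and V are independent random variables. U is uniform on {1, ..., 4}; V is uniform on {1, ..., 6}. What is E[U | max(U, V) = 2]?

5/3

P(max(U, V) = 2) = 1/8.
Summing U·P(x,y) over outcomes with max(U, V) = 2 gives 5/24.
E[U | max(U, V) = 2] = (5/24) / (1/8) = 5/3.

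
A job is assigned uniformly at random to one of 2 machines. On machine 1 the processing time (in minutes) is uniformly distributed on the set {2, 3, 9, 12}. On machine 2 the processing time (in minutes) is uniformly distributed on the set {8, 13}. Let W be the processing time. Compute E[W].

E[W | machine 1] = (2+3+9+12)/4 = 13/2.
E[W | machine 2] = (8+13)/2 = 21/2.
E[W] = (1/2)·(13/2) + (1/2)·(21/2) = 17/2.

17/2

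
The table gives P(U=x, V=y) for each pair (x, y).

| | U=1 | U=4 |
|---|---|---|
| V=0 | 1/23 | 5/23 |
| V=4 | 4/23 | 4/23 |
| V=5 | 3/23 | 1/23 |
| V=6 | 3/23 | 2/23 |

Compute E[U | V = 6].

11/5

P(V = 6) = 5/23.
Σ U·P over the event = 1·(3/23) + 4·(2/23) = 11/23.
E[U | V = 6] = (11/23) / (5/23) = 11/5.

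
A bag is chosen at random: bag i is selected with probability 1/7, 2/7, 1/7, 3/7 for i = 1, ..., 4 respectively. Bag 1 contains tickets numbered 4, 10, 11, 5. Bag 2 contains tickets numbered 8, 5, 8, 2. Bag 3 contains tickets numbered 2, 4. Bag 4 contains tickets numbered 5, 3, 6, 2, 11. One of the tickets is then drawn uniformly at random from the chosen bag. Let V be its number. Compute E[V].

191/35

E[V | bag 1] = (4+10+11+5)/4 = 15/2.
E[V | bag 2] = (8+5+8+2)/4 = 23/4.
E[V | bag 3] = (2+4)/2 = 3.
E[V | bag 4] = (5+3+6+2+11)/5 = 27/5.
E[V] = (1/7)·(15/2) + (2/7)·(23/4) + (1/7)·(3) + (3/7)·(27/5) = 191/35.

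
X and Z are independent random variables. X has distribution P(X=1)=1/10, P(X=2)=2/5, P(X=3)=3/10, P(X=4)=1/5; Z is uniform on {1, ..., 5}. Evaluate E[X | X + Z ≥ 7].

P(X + Z ≥ 7) = 8/25.
Summing X·P(x,y) over outcomes with X + Z ≥ 7 gives 1.
E[X | X + Z ≥ 7] = (1) / (8/25) = 25/8.

25/8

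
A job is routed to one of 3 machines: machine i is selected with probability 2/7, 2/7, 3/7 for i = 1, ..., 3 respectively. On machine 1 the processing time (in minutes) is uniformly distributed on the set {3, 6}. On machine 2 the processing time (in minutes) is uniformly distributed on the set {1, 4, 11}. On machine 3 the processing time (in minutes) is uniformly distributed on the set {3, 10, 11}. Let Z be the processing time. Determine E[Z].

131/21

E[Z | machine 1] = (3+6)/2 = 9/2.
E[Z | machine 2] = (1+4+11)/3 = 16/3.
E[Z | machine 3] = (3+10+11)/3 = 8.
By the law of total expectation,
E[Z] = (2/7)·(9/2) + (2/7)·(16/3) + (3/7)·(8) = 131/21.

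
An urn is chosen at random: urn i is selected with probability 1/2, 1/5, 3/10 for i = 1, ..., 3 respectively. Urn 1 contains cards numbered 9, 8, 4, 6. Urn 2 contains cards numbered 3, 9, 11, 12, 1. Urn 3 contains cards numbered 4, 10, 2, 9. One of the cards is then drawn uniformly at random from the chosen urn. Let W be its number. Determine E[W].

669/100

E[W | urn 1] = (9+8+4+6)/4 = 27/4.
E[W | urn 2] = (3+9+11+12+1)/5 = 36/5.
E[W | urn 3] = (4+10+2+9)/4 = 25/4.
By the law of total expectation,
E[W] = (1/2)·(27/4) + (1/5)·(36/5) + (3/10)·(25/4) = 669/100.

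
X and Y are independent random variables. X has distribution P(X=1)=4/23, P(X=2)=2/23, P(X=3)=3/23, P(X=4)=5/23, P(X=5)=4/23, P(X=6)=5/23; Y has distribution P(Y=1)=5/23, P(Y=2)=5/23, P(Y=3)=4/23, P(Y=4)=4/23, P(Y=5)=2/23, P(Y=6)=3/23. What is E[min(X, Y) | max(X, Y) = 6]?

526/169

P(max(X, Y) = 6) = 169/529.
Summing min(X,Y)·P(x,y) over outcomes with max(X, Y) = 6 gives 526/529.
E[min(X, Y) | max(X, Y) = 6] = (526/529) / (169/529) = 526/169.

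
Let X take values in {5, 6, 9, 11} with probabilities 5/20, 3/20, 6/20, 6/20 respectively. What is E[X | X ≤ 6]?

43/8

P(X ≤ 6) = 2/5.
Σ over the event: 5·1/4 + 6·3/20 = 43/20.
E[X | X ≤ 6] = (43/20) / (2/5) = 43/8.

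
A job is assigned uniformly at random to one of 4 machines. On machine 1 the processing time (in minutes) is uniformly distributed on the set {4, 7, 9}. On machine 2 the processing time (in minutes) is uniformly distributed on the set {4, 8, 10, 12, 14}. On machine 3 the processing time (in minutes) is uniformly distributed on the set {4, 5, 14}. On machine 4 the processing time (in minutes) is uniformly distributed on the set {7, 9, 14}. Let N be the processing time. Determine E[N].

509/60

E[N | machine 1] = (4+7+9)/3 = 20/3.
E[N | machine 2] = (4+8+10+12+14)/5 = 48/5.
E[N | machine 3] = (4+5+14)/3 = 23/3.
E[N | machine 4] = (7+9+14)/3 = 10.
By the law of total expectation,
E[N] = (1/4)·(20/3) + (1/4)·(48/5) + (1/4)·(23/3) + (1/4)·(10) = 509/60.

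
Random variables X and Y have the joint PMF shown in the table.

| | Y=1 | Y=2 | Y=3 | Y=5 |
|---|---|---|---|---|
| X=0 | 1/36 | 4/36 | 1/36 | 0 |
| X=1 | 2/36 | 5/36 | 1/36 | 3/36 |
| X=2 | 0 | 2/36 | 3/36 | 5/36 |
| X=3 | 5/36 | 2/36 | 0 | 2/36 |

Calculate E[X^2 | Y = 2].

31/13

P(Y = 2) = 13/36.
Σ X^2·P over the event = 0·(4/36) + 1·(5/36) + 4·(2/36) + 9·(2/36) = 31/36.
E[X^2 | Y = 2] = (31/36) / (13/36) = 31/13.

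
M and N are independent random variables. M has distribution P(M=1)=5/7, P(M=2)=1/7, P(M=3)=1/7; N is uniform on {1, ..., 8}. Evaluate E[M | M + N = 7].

P(M + N = 7) = 1/8.
Summing M·P(x,y) over outcomes with M + N = 7 gives 5/28.
E[M | M + N = 7] = (5/28) / (1/8) = 10/7.

10/7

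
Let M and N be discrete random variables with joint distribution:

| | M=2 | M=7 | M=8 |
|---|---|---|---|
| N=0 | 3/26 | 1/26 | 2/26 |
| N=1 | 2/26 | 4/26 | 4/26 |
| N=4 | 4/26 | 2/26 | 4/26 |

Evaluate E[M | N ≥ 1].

P(N ≥ 1) = 10/13.
Summing M·P(M=x,N=y) over the conditioning event gives 59/13.
E[M | N ≥ 1] = (59/13) / (10/13) = 59/10.

59/10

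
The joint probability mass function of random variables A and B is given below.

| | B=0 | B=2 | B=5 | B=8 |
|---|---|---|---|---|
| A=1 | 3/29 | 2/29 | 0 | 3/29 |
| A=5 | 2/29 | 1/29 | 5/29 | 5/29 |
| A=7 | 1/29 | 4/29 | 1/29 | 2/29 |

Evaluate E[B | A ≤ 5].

95/21

P(A ≤ 5) = 21/29.
Σ B·P over the event = 0·(3/29) + 2·(2/29) + 8·(3/29) + 0·(2/29) + 2·(1/29) + 5·(5/29) + 8·(5/29) = 95/29.
E[B | A ≤ 5] = (95/29) / (21/29) = 95/21.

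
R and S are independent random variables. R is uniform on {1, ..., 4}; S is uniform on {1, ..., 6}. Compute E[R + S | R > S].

Outcomes with R > S: (2,1), (3,1), (3,2), (4,1), (4,2), (4,3), each with probability 1/24.
E[R + S | R > S] = (3 + 4 + 5 + 5 + 6 + 7) / 6 = 5.

5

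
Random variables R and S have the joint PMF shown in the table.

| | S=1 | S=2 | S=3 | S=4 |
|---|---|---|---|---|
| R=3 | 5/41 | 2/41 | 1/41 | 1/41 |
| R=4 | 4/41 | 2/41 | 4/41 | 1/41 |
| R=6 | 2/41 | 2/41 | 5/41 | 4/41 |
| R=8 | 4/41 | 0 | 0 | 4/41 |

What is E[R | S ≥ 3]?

28/5

P(S ≥ 3) = 20/41.
Σ R·P over the event = 3·(1/41) + 3·(1/41) + 4·(4/41) + 4·(1/41) + 6·(5/41) + 6·(4/41) + 8·(4/41) = 112/41.
E[R | S ≥ 3] = (112/41) / (20/41) = 28/5.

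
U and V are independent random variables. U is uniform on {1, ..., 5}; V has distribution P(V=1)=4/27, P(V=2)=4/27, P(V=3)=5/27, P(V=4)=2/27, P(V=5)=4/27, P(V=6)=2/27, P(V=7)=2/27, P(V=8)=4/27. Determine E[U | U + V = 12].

P(U + V = 12) = 2/45.
Summing U·P(x,y) over outcomes with U + V = 12 gives 26/135.
E[U | U + V = 12] = (26/135) / (2/45) = 13/3.

13/3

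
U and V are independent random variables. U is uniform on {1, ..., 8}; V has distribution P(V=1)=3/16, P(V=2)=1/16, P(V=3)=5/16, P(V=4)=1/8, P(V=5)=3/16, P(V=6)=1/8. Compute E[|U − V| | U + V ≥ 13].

15/7

P(U + V ≥ 13) = 7/128.
Summing |U−V|·P(x,y) over outcomes with U + V ≥ 13 gives 15/128.
E[|U − V| | U + V ≥ 13] = (15/128) / (7/128) = 15/7.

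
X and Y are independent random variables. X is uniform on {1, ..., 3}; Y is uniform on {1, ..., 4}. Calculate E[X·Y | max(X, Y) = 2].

8/3

Outcomes with max(X, Y) = 2: (1,2), (2,1), (2,2), each with probability 1/12.
E[X·Y | max(X, Y) = 2] = (2 + 2 + 4) / 3 = 8/3.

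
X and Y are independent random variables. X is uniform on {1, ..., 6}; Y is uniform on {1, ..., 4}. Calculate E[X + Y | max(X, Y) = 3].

24/5

Outcomes with max(X, Y) = 3: (1,3), (2,3), (3,1), (3,2), (3,3), each with probability 1/24.
E[X + Y | max(X, Y) = 3] = (4 + 5 + 4 + 5 + 6) / 5 = 24/5.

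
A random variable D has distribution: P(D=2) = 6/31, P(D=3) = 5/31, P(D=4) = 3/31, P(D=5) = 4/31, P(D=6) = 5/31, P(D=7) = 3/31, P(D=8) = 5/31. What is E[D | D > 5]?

7

P(D > 5) = 13/31.
Σ over the event: 6·5/31 + 7·3/31 + 8·5/31 = 91/31.
E[D | D > 5] = (91/31) / (13/31) = 7.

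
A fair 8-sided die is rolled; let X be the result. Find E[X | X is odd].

4

Given X is odd, X is equally likely to be any of {1, 3, 5, 7}.
E[X | X is odd] = (1 + 3 + 5 + 7) / 4 = 4.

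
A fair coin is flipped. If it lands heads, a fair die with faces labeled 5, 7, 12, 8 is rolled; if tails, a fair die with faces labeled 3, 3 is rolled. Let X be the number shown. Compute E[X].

11/2

E[X | heads] = (5+7+12+8)/4 = 8.
E[X | tails] = (3+3)/2 = 3.
By the law of total expectation,
E[X] = (1/2)·(8) + (1/2)·(3) = 11/2.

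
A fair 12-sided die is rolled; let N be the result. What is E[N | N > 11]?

Given N > 11, N is equally likely to be any of {12}.
E[N | N > 11] = (12) / 1 = 12.

12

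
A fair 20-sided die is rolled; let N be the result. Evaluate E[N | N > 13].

Given N > 13, N is equally likely to be any of {14, 15, 16, 17, 18, 19, 20}.
E[N | N > 13] = (14 + 15 + 16 + 17 + 18 + 19 + 20) / 7 = 17.

17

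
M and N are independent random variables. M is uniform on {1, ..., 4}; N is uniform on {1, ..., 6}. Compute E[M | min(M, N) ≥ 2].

P(min(M, N) ≥ 2) = 5/8.
Summing M·P(x,y) over outcomes with min(M, N) ≥ 2 gives 15/8.
E[M | min(M, N) ≥ 2] = (15/8) / (5/8) = 3.

3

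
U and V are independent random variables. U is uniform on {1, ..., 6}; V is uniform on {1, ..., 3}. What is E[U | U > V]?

53/12

P(U > V) = 2/3.
Summing U·P(x,y) over outcomes with U > V gives 53/18.
E[U | U > V] = (53/18) / (2/3) = 53/12.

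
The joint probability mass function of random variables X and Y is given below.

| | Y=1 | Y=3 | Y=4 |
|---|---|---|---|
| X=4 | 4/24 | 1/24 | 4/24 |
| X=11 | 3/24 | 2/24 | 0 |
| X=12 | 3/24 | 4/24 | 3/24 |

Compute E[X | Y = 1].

P(Y = 1) = 5/12.
Summing X·P(X=x,Y=y) over the conditioning event gives 85/24.
E[X | Y = 1] = (85/24) / (5/12) = 17/2.

17/2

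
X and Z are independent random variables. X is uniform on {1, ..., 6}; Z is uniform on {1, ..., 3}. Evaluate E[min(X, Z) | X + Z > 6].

Outcomes with X + Z > 6: (4,3), (5,2), (5,3), (6,1), (6,2), (6,3), each with probability 1/18.
E[min(X, Z) | X + Z > 6] = (3 + 2 + 3 + 1 + 2 + 3) / 6 = 7/3.

7/3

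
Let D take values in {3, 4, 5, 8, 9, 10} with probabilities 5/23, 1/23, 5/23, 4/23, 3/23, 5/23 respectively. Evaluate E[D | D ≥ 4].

P(D ≥ 4) = 18/23.
Σ over the event: 4·1/23 + 5·5/23 + 8·4/23 + 9·3/23 + 10·5/23 = 6.
E[D | D ≥ 4] = (6) / (18/23) = 23/3.

23/3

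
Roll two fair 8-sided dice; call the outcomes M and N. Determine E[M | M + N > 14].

Outcomes with M + N > 14: (7,8), (8,7), (8,8), each with probability 1/64.
E[M | M + N > 14] = (7 + 8 + 8) / 3 = 23/3.

23/3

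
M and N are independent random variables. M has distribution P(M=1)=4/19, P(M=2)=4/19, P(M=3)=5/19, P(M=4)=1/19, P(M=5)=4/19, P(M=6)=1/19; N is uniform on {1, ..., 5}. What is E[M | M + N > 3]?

269/83

P(M + N > 3) = 83/95.
Summing M·P(x,y) over outcomes with M + N > 3 gives 269/95.
E[M | M + N > 3] = (269/95) / (83/95) = 269/83.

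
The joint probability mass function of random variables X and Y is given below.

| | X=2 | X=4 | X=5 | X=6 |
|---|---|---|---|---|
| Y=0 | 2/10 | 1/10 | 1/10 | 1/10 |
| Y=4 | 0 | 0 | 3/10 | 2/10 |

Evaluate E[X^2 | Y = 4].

P(Y = 4) = 1/2.
Σ X^2·P over the event = 25·(3/10) + 36·(2/10) = 147/10.
E[X^2 | Y = 4] = (147/10) / (1/2) = 147/5.

147/5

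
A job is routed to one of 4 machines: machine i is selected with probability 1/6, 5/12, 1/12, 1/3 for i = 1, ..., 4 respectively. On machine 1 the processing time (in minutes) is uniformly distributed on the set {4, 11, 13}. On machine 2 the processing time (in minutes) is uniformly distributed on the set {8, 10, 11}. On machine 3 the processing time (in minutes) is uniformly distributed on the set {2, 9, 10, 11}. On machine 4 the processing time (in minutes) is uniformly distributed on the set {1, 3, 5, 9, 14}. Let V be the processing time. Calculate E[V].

503/60

E[V | machine 1] = (4+11+13)/3 = 28/3.
E[V | machine 2] = (8+10+11)/3 = 29/3.
E[V | machine 3] = (2+9+10+11)/4 = 8.
E[V | machine 4] = (1+3+5+9+14)/5 = 32/5.
By the law of total expectation,
E[V] = (1/6)·(28/3) + (5/12)·(29/3) + (1/12)·(8) + (1/3)·(32/5) = 503/60.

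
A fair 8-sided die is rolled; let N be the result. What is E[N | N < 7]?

7/2

Given N < 7, N is equally likely to be any of {1, 2, 3, 4, 5, 6}.
E[N | N < 7] = (1 + 2 + 3 + 4 + 5 + 6) / 6 = 7/2.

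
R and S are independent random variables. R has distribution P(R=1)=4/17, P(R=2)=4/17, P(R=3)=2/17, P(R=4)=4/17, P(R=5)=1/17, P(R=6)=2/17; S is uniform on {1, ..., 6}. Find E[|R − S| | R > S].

37/17

P(R > S) = 1/3.
Summing |R−S|·P(x,y) over outcomes with R > S gives 37/51.
E[|R − S| | R > S] = (37/51) / (1/3) = 37/17.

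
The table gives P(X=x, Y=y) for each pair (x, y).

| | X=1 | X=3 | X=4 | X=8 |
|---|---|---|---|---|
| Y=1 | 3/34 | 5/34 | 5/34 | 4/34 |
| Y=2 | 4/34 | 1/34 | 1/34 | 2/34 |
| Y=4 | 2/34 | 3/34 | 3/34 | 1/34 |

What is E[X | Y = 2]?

27/8

P(Y = 2) = 4/17.
Σ X·P over the event = 1·(4/34) + 3·(1/34) + 4·(1/34) + 8·(2/34) = 27/34.
E[X | Y = 2] = (27/34) / (4/17) = 27/8.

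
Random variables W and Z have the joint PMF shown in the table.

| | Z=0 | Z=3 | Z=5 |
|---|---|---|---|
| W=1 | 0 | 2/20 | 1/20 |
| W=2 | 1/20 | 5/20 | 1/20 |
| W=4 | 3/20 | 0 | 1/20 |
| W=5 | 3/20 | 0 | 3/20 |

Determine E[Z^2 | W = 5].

P(W = 5) = 3/10.
Σ Z^2·P over the event = 0·(3/20) + 25·(3/20) = 15/4.
E[Z^2 | W = 5] = (15/4) / (3/10) = 25/2.

25/2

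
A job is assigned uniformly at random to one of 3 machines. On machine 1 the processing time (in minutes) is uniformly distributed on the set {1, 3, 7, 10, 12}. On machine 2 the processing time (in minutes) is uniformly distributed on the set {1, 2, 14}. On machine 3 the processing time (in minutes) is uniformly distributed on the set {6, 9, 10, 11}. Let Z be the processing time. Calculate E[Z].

E[Z | machine 1] = (1+3+7+10+12)/5 = 33/5.
E[Z | machine 2] = (1+2+14)/3 = 17/3.
E[Z | machine 3] = (6+9+10+11)/4 = 9.
By the law of total expectation,
E[Z] = (1/3)·(33/5) + (1/3)·(17/3) + (1/3)·(9) = 319/45.

319/45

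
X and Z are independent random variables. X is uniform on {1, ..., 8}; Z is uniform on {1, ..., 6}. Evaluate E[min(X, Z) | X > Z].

77/27

P(X > Z) = 9/16.
Summing min(X,Z)·P(x,y) over outcomes with X > Z gives 77/48.
E[min(X, Z) | X > Z] = (77/48) / (9/16) = 77/27.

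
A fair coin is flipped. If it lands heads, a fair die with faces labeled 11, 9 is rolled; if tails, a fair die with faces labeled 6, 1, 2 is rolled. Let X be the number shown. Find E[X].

13/2

E[X | heads] = (11+9)/2 = 10.
E[X | tails] = (6+1+2)/3 = 3.
E[X] = (1/2)·(10) + (1/2)·(3) = 13/2.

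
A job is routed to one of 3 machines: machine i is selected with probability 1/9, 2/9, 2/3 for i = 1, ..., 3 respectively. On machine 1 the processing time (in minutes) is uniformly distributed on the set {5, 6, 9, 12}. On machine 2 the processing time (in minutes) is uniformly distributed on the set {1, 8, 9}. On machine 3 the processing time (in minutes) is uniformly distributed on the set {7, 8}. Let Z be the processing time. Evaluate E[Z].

E[Z | machine 1] = (5+6+9+12)/4 = 8.
E[Z | machine 2] = (1+8+9)/3 = 6.
E[Z | machine 3] = (7+8)/2 = 15/2.
By the law of total expectation,
E[Z] = (1/9)·(8) + (2/9)·(6) + (2/3)·(15/2) = 65/9.

65/9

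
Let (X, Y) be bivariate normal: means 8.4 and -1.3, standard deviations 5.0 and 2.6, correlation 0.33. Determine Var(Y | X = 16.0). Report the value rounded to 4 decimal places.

6.0238

The conditional variance in a bivariate normal is σ_Y²(1 − ρ²), independent of x.
Var(Y | X=16.0) = (2.6)²·(1 − (0.33)²) = 6.76·0.8911 = 6.0238.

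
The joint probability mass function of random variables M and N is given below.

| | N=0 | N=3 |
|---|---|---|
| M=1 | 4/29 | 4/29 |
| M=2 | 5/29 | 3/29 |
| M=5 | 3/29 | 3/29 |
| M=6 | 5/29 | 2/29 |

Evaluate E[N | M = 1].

3/2

P(M = 1) = 8/29.
Σ N·P over the event = 0·(4/29) + 3·(4/29) = 12/29.
E[N | M = 1] = (12/29) / (8/29) = 3/2.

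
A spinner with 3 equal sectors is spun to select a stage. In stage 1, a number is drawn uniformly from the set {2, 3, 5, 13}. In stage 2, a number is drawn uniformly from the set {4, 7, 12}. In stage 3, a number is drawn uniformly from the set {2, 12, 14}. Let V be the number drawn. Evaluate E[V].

E[V | stage 1] = (2+3+5+13)/4 = 23/4.
E[V | stage 2] = (4+7+12)/3 = 23/3.
E[V | stage 3] = (2+12+14)/3 = 28/3.
By the law of total expectation,
E[V] = (1/3)·(23/4) + (1/3)·(23/3) + (1/3)·(28/3) = 91/12.

91/12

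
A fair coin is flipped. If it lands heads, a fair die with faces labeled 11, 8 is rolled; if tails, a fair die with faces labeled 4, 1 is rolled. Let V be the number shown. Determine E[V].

E[V | heads] = (11+8)/2 = 19/2.
E[V | tails] = (4+1)/2 = 5/2.
By the law of total expectation,
E[V] = (1/2)·(19/2) + (1/2)·(5/2) = 6.

6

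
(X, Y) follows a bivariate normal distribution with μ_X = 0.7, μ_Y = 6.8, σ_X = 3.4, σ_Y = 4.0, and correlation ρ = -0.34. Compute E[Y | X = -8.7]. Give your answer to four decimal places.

The regression of Y on X has slope ρ·σ_Y/σ_X and passes through (μ_X, μ_Y).
E[Y | X=-8.7] = 6.8 + (-0.34)·(4.0/3.4)·(-8.7 − (0.7)) = 6.8 + (-0.4)·(-9.4) = 10.5600.

10.5600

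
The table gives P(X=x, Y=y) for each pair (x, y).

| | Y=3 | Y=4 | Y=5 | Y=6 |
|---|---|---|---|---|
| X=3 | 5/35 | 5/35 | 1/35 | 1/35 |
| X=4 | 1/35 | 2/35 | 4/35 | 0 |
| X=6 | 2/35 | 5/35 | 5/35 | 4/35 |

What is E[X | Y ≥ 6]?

P(Y ≥ 6) = 1/7.
Σ X·P over the event = 3·(1/35) + 6·(4/35) = 27/35.
E[X | Y ≥ 6] = (27/35) / (1/7) = 27/5.

27/5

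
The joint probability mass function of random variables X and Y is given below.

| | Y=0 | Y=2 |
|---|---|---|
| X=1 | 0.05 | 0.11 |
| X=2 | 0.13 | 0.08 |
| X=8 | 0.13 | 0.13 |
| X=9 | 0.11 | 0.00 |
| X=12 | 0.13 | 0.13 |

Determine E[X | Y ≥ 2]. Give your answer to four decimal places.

P(Y ≥ 2) = 0.45.
Σ X·P over the event = 1·(0.11) + 2·(0.08) + 8·(0.13) + 12·(0.13) = 2.87.
E[X | Y ≥ 2] = (2.87) / (0.45) = 6.3778.

6.3778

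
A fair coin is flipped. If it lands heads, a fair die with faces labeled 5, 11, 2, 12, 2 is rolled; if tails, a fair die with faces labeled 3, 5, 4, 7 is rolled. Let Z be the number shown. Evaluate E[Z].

223/40

E[Z | heads] = (5+11+2+12+2)/5 = 32/5.
E[Z | tails] = (3+5+4+7)/4 = 19/4.
E[Z] = (1/2)·(32/5) + (1/2)·(19/4) = 223/40.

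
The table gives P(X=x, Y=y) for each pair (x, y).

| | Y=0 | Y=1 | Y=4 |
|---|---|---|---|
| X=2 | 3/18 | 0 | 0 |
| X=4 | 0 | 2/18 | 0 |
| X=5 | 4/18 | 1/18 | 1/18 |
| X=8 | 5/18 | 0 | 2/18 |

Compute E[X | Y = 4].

P(Y = 4) = 1/6.
Σ X·P over the event = 5·(1/18) + 8·(2/18) = 7/6.
E[X | Y = 4] = (7/6) / (1/6) = 7.

7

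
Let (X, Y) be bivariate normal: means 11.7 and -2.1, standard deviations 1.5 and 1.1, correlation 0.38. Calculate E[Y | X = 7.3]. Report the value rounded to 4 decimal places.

-3.3261

E[Y | X=x] = μ_Y + ρ(σ_Y/σ_X)(x − μ_X) for jointly normal variables.
E[Y | X=7.3] = -2.1 + (0.38)·(1.1/1.5)·(7.3 − (11.7)) = -2.1 + (0.27867)·(-4.4) = -3.3261.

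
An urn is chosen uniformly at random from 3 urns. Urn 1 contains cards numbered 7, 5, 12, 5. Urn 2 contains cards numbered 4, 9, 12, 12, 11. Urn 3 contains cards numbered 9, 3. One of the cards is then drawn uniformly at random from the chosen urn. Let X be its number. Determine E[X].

457/60

E[X | urn 1] = (7+5+12+5)/4 = 29/4.
E[X | urn 2] = (4+9+12+12+11)/5 = 48/5.
E[X | urn 3] = (9+3)/2 = 6.
By the law of total expectation,
E[X] = (1/3)·(29/4) + (1/3)·(48/5) + (1/3)·(6) = 457/60.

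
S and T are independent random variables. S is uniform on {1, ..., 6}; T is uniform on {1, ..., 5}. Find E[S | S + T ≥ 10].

Outcomes with S + T ≥ 10: (5,5), (6,4), (6,5), each with probability 1/30.
E[S | S + T ≥ 10] = (5 + 6 + 6) / 3 = 17/3.

17/3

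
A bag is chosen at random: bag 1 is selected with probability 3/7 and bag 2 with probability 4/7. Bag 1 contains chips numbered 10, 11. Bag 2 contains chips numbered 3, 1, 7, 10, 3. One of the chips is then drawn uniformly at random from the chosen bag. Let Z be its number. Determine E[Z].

E[Z | bag 1] = (10+11)/2 = 21/2.
E[Z | bag 2] = (3+1+7+10+3)/5 = 24/5.
By the law of total expectation,
E[Z] = (3/7)·(21/2) + (4/7)·(24/5) = 507/70.

507/70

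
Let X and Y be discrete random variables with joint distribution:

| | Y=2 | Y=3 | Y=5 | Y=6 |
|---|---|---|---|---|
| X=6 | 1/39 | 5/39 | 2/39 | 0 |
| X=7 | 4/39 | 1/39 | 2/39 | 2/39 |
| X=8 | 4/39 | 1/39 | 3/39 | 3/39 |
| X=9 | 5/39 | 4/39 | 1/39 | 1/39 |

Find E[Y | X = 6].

P(X = 6) = 8/39.
Σ Y·P over the event = 2·(1/39) + 3·(5/39) + 5·(2/39) = 9/13.
E[Y | X = 6] = (9/13) / (8/39) = 27/8.

27/8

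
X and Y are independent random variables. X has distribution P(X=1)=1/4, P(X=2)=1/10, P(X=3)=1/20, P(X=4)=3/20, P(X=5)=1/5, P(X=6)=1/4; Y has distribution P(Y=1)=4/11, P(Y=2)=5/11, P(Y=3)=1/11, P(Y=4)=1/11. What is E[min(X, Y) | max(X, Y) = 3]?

P(max(X, Y) = 3) = 17/220.
Summing min(X,Y)·P(x,y) over outcomes with max(X, Y) = 3 gives 13/110.
E[min(X, Y) | max(X, Y) = 3] = (13/110) / (17/220) = 26/17.

26/17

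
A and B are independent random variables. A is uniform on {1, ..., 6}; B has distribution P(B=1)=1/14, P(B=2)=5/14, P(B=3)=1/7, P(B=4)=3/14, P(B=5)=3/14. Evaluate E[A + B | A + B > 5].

451/58

P(A + B > 5) = 29/42.
Summing (A+B)·P(x,y) over outcomes with A + B > 5 gives 451/84.
E[A + B | A + B > 5] = (451/84) / (29/42) = 451/58.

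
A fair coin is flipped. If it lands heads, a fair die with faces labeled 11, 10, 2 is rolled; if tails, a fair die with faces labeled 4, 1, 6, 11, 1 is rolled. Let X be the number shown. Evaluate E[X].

E[X | heads] = (11+10+2)/3 = 23/3.
E[X | tails] = (4+1+6+11+1)/5 = 23/5.
E[X] = (1/2)·(23/3) + (1/2)·(23/5) = 92/15.

92/15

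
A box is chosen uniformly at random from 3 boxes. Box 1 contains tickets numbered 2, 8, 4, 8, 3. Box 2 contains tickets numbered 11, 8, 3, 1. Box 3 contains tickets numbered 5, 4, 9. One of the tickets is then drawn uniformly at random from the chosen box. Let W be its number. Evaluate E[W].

E[W | box 1] = (2+8+4+8+3)/5 = 5.
E[W | box 2] = (11+8+3+1)/4 = 23/4.
E[W | box 3] = (5+4+9)/3 = 6.
E[W] = (1/3)·(5) + (1/3)·(23/4) + (1/3)·(6) = 67/12.

67/12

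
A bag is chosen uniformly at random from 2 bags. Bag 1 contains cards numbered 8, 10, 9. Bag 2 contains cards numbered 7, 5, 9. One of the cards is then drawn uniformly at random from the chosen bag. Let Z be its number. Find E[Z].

E[Z | bag 1] = (8+10+9)/3 = 9.
E[Z | bag 2] = (7+5+9)/3 = 7.
E[Z] = (1/2)·(9) + (1/2)·(7) = 8.

8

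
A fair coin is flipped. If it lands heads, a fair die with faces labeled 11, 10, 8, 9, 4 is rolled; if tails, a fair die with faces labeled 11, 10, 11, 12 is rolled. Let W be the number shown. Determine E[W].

97/10

E[W | heads] = (11+10+8+9+4)/5 = 42/5.
E[W | tails] = (11+10+11+12)/4 = 11.
By the law of total expectation,
E[W] = (1/2)·(42/5) + (1/2)·(11) = 97/10.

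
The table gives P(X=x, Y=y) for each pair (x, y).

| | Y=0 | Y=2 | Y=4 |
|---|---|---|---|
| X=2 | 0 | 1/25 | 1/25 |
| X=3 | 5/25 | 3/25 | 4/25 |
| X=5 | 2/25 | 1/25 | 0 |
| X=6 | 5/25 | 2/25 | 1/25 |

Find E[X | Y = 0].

55/12

P(Y = 0) = 12/25.
Σ X·P over the event = 3·(5/25) + 5·(2/25) + 6·(5/25) = 11/5.
E[X | Y = 0] = (11/5) / (12/25) = 55/12.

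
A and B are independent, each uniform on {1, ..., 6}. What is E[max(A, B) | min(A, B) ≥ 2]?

P(min(A, B) ≥ 2) = 25/36.
Summing max(A,B)·P(x,y) over outcomes with min(A, B) ≥ 2 gives 10/3.
E[max(A, B) | min(A, B) ≥ 2] = (10/3) / (25/36) = 24/5.

24/5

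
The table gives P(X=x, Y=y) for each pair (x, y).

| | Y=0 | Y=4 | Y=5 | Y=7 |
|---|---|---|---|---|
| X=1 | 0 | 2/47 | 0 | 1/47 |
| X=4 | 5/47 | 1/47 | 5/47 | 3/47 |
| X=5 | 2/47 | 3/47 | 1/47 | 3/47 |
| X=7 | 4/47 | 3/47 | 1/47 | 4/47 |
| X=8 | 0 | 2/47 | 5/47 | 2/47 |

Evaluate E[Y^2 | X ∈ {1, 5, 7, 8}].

P(X ∈ {1, 5, 7, 8}) = 33/47.
Summing Y^2·P(X=x,Y=y) over the conditioning event gives 825/47.
E[Y^2 | X ∈ {1, 5, 7, 8}] = (825/47) / (33/47) = 25.

25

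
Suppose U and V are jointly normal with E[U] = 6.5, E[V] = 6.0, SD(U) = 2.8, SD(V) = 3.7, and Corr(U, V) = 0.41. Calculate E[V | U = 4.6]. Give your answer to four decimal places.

For a bivariate normal, E[V | U=x] = μ_V + ρ·(σ_V/σ_U)·(x − μ_U).
E[V | U=4.6] = 6.0 + (0.41)·(3.7/2.8)·(4.6 − (6.5)) = 6.0 + (0.54179)·(-1.9) = 4.9706.

4.9706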